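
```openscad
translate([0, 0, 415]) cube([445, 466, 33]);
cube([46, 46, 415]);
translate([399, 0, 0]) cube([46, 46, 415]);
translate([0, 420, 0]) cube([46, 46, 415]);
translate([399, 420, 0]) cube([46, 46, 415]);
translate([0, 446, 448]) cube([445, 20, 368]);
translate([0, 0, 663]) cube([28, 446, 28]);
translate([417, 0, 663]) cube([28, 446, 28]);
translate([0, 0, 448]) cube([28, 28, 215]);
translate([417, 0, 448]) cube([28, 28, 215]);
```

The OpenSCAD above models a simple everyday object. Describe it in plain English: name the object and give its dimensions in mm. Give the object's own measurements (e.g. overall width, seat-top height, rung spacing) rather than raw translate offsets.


A chair. The seat is a 445×466×33 mm slab with its top at z = 448 mm, on four 46×46 mm corner legs (flush with the seat edges, standing on z = 0). A flat backrest 20 mm thick, 368 mm tall, spans the full seat width and rises from the seat top along its +y edge, rear face flush with the rear of the seat. Two armrests of 28×28 mm section run along each side from the seat's front edge to the front of the backrest, top faces 243 mm above the seat top and outer faces flush with the seat's x-edges; a 28×28 mm post under the front of each armrest stands on the seat at the front corner.


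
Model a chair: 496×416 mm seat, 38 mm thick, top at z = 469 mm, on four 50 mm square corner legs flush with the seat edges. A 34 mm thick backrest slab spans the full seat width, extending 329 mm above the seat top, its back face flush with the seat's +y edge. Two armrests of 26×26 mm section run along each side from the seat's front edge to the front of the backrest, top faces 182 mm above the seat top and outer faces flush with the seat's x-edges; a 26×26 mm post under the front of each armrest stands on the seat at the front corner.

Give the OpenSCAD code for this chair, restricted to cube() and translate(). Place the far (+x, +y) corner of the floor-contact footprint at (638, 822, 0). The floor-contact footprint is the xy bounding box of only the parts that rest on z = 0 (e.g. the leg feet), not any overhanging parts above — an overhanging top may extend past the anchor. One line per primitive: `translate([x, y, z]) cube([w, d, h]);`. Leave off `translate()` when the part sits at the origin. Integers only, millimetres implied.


translate([142, 406, 431]) cube([496, 416, 38]);
translate([142, 406, 0]) cube([50, 50, 431]);
translate([588, 406, 0]) cube([50, 50, 431]);
translate([142, 772, 0]) cube([50, 50, 431]);
translate([588, 772, 0]) cube([50, 50, 431]);
translate([142, 788, 469]) cube([496, 34, 329]);
translate([142, 406, 625]) cube([26, 382, 26]);
translate([612, 406, 625]) cube([26, 382, 26]);
translate([142, 406, 469]) cube([26, 26, 156]);
translate([612, 406, 469]) cube([26, 26, 156]);


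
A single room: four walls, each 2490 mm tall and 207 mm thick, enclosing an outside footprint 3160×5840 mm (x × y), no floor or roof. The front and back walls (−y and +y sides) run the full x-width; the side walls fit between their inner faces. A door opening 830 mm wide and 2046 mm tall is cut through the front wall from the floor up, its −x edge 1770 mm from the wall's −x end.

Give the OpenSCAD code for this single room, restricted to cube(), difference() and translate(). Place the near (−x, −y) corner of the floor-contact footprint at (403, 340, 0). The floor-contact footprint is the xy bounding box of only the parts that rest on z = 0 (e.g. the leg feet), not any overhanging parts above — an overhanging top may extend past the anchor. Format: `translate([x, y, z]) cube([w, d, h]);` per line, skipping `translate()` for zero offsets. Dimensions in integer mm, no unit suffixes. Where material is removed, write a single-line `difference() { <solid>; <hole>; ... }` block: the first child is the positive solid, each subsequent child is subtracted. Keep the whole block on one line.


difference() { translate([403, 340, 0]) cube([3160, 207, 2490]); translate([2173, 340, 0]) cube([830, 207, 2046]); }
translate([403, 5973, 0]) cube([3160, 207, 2490]);
translate([403, 547, 0]) cube([207, 5426, 2490]);
translate([3356, 547, 0]) cube([207, 5426, 2490]);


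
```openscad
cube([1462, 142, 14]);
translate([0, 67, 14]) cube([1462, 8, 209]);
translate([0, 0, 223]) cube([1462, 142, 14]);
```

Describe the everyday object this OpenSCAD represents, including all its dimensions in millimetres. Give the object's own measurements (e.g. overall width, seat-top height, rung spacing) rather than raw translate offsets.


An I-beam lying along x, 1462 mm long. Overall section height 237 mm. Two flanges 142 mm wide (y) and 14 mm thick, one on the floor and one at the top; a web 8 mm thick runs between them, centred on the flange width.


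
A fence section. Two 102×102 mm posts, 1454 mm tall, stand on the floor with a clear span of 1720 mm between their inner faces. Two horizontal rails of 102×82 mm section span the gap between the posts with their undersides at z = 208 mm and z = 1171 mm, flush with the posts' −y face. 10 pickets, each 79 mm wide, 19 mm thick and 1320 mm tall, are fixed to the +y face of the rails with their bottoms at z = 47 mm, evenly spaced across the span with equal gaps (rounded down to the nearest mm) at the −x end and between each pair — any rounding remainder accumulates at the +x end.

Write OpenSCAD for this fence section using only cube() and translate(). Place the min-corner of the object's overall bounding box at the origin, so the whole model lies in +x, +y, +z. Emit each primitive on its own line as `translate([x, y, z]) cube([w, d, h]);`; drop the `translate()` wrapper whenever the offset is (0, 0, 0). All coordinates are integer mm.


cube([102, 102, 1454]);
translate([1822, 0, 0]) cube([102, 102, 1454]);
translate([102, 0, 208]) cube([1720, 102, 82]);
translate([102, 0, 1171]) cube([1720, 102, 82]);
translate([186, 102, 47]) cube([79, 19, 1320]);
translate([349, 102, 47]) cube([79, 19, 1320]);
translate([512, 102, 47]) cube([79, 19, 1320]);
translate([675, 102, 47]) cube([79, 19, 1320]);
translate([838, 102, 47]) cube([79, 19, 1320]);
translate([1001, 102, 47]) cube([79, 19, 1320]);
translate([1164, 102, 47]) cube([79, 19, 1320]);
translate([1327, 102, 47]) cube([79, 19, 1320]);
translate([1490, 102, 47]) cube([79, 19, 1320]);
translate([1653, 102, 47]) cube([79, 19, 1320]);


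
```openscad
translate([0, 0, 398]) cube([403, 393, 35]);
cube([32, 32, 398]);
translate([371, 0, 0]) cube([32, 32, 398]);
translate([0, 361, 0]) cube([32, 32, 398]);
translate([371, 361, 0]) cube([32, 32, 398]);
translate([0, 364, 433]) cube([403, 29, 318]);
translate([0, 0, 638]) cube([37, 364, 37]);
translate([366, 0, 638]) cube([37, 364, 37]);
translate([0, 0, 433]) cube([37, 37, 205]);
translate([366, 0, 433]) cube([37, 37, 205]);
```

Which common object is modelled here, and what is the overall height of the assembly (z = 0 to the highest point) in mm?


A chair. The overall height is 751 mm.

A slab on four corner posts with a tall panel at the back — a chair. The seat slab sits at z = 398 with thickness 35, and the 318 mm backrest starts at the seat top, so the overall height is 398 + 35 + 318 = 751 mm.


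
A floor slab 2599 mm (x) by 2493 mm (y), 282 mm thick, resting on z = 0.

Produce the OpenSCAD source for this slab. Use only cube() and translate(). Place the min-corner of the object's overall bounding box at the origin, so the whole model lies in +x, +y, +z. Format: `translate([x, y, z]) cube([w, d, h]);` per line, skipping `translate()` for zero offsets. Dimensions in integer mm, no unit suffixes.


cube([2599, 2493, 282]);


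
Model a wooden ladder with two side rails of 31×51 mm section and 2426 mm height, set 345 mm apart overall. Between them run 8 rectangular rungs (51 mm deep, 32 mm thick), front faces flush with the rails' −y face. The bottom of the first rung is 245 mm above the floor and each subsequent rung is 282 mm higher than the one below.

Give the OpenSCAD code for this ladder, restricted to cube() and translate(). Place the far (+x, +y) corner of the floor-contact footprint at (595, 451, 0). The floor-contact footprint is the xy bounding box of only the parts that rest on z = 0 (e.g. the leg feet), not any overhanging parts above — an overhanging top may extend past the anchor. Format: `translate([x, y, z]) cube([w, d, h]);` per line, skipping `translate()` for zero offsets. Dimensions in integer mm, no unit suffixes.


translate([250, 400, 0]) cube([31, 51, 2426]);
translate([564, 400, 0]) cube([31, 51, 2426]);
translate([281, 400, 245]) cube([283, 51, 32]);
translate([281, 400, 527]) cube([283, 51, 32]);
translate([281, 400, 809]) cube([283, 51, 32]);
translate([281, 400, 1091]) cube([283, 51, 32]);
translate([281, 400, 1373]) cube([283, 51, 32]);
translate([281, 400, 1655]) cube([283, 51, 32]);
translate([281, 400, 1937]) cube([283, 51, 32]);
translate([281, 400, 2219]) cube([283, 51, 32]);


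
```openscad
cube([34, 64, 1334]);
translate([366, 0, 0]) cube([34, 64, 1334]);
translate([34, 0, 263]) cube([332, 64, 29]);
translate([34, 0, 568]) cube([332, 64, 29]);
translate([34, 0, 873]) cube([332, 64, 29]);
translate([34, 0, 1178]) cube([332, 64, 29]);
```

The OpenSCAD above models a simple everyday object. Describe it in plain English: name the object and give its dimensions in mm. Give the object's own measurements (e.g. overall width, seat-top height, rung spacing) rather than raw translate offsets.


A straight ladder. Two 34×64 mm vertical rails, 1334 mm tall, stand 400 mm apart (outside-to-outside) with their front faces coplanar on the −y side. 4 rungs, each 64 mm deep and 29 mm tall, span between the inner faces of the rails, front faces flush with the rails. The lowest rung's underside is at z = 263 mm and rungs are spaced 305 mm apart (underside to underside).


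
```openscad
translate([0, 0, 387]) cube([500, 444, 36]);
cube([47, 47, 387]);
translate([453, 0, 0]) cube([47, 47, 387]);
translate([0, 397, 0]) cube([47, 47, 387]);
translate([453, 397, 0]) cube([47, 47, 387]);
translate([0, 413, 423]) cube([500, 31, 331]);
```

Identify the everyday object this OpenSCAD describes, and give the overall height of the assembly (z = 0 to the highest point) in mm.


A chair. The overall height is 754 mm.

A slab on four corner posts with a tall panel at the back — a chair. The seat slab sits at z = 387 with thickness 36, and the 331 mm backrest starts at the seat top, so the overall height is 387 + 36 + 331 = 754 mm.


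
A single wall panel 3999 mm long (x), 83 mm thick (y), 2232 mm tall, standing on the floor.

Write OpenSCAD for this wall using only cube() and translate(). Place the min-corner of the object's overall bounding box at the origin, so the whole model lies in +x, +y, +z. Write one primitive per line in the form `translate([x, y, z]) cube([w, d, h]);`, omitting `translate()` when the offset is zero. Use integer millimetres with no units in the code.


cube([3999, 83, 2232]);


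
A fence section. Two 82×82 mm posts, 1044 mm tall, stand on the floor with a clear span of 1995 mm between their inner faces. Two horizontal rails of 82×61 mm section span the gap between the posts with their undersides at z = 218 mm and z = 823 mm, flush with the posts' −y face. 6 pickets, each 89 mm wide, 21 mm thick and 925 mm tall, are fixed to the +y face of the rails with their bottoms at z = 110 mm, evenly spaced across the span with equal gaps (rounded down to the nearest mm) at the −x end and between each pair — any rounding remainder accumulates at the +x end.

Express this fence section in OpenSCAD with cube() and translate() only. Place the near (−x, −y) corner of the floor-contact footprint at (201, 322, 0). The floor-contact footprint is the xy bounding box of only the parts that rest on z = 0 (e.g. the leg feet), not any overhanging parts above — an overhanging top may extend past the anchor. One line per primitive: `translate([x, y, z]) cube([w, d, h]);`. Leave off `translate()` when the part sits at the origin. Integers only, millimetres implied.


translate([201, 322, 0]) cube([82, 82, 1044]);
translate([2278, 322, 0]) cube([82, 82, 1044]);
translate([283, 322, 218]) cube([1995, 82, 61]);
translate([283, 322, 823]) cube([1995, 82, 61]);
translate([491, 404, 110]) cube([89, 21, 925]);
translate([788, 404, 110]) cube([89, 21, 925]);
translate([1085, 404, 110]) cube([89, 21, 925]);
translate([1382, 404, 110]) cube([89, 21, 925]);
translate([1679, 404, 110]) cube([89, 21, 925]);
translate([1976, 404, 110]) cube([89, 21, 925]);


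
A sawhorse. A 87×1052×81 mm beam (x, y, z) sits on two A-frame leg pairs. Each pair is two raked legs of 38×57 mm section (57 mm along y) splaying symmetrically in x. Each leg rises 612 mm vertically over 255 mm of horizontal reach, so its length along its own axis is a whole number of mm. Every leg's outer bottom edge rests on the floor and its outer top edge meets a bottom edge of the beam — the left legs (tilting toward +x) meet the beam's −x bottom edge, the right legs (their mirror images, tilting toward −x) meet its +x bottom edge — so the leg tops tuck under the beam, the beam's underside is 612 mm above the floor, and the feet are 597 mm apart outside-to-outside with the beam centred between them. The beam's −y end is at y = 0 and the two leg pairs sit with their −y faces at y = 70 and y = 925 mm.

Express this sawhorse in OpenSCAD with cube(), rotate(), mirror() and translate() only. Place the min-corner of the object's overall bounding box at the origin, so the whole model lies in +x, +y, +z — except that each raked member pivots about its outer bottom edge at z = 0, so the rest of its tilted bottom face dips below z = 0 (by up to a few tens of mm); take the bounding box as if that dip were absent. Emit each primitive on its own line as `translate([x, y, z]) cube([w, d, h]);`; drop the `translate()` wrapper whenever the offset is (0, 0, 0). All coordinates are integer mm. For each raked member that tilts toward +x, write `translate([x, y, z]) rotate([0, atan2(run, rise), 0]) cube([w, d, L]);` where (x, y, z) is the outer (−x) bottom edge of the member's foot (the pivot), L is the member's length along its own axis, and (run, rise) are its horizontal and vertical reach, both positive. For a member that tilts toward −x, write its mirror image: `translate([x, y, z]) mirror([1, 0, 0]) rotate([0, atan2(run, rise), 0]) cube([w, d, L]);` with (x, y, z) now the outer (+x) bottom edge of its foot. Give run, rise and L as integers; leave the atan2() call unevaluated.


translate([255, 0, 612]) cube([87, 1052, 81]);
translate([0, 70, 0]) rotate([0, atan2(255, 612), 0]) cube([38, 57, 663]);
translate([597, 70, 0]) mirror([1, 0, 0]) rotate([0, atan2(255, 612), 0]) cube([38, 57, 663]);
translate([0, 925, 0]) rotate([0, atan2(255, 612), 0]) cube([38, 57, 663]);
translate([597, 925, 0]) mirror([1, 0, 0]) rotate([0, atan2(255, 612), 0]) cube([38, 57, 663]);


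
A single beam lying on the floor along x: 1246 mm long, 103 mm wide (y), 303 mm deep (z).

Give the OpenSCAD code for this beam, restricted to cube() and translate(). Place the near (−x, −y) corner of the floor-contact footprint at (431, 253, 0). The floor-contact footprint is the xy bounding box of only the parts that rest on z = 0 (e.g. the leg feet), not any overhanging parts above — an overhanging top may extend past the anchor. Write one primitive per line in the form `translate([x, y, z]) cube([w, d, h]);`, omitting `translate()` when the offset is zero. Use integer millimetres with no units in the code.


translate([431, 253, 0]) cube([1246, 103, 303]);


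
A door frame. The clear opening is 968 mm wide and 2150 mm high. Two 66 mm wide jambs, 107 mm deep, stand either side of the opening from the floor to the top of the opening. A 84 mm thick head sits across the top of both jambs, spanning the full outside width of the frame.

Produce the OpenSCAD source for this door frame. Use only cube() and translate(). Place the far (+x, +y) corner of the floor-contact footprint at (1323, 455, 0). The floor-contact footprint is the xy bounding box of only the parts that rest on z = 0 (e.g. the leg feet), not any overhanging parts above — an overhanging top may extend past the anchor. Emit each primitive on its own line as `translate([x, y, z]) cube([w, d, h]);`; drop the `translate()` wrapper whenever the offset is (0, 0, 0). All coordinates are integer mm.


translate([223, 348, 0]) cube([66, 107, 2150]);
translate([1257, 348, 0]) cube([66, 107, 2150]);
translate([223, 348, 2150]) cube([1100, 107, 84]);


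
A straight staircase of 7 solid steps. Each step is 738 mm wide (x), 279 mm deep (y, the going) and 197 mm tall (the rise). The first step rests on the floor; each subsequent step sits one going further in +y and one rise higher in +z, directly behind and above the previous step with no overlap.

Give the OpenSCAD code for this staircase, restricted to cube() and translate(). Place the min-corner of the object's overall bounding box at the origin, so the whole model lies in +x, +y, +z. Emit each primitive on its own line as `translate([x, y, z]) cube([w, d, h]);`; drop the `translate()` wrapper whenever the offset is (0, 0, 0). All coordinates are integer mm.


cube([738, 279, 197]);
translate([0, 279, 197]) cube([738, 279, 197]);
translate([0, 558, 394]) cube([738, 279, 197]);
translate([0, 837, 591]) cube([738, 279, 197]);
translate([0, 1116, 788]) cube([738, 279, 197]);
translate([0, 1395, 985]) cube([738, 279, 197]);
translate([0, 1674, 1182]) cube([738, 279, 197]);


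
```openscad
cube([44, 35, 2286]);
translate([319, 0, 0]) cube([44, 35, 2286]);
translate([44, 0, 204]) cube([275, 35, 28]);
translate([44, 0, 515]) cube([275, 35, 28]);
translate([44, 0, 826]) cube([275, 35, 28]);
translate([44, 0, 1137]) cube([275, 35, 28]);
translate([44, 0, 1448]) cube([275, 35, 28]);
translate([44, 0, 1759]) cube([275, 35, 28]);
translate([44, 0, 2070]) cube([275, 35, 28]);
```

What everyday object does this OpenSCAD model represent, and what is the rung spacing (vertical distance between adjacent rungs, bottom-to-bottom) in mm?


A ladder. The rung spacing is 311 mm.

Two tall 44×35 posts with 7 short bars between them — a ladder. Adjacent rungs sit at z = 204 and z = 515, so the spacing is 515 − 204 = 311 mm.


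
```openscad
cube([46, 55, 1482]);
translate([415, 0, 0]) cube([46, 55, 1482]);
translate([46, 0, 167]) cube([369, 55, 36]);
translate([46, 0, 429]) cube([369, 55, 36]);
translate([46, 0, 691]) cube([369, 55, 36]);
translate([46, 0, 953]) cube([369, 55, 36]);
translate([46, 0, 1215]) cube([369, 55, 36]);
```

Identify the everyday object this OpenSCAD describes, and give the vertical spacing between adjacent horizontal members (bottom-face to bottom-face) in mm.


A ladder. The rung spacing is 262 mm.

Two tall 46×55 posts with 5 short bars between them — a ladder. Adjacent rungs sit at z = 167 and z = 429, so the spacing is 429 − 167 = 262 mm.


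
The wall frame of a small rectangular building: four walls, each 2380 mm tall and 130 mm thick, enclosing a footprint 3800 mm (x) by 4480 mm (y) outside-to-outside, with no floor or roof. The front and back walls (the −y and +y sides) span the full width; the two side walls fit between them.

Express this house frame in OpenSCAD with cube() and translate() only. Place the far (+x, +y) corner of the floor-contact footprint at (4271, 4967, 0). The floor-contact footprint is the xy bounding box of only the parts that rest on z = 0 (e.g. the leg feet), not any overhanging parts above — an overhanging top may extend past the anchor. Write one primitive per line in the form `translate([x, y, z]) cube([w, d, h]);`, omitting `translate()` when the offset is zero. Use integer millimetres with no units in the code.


translate([471, 487, 0]) cube([3800, 130, 2380]);
translate([471, 4837, 0]) cube([3800, 130, 2380]);
translate([471, 617, 0]) cube([130, 4220, 2380]);
translate([4141, 617, 0]) cube([130, 4220, 2380]);


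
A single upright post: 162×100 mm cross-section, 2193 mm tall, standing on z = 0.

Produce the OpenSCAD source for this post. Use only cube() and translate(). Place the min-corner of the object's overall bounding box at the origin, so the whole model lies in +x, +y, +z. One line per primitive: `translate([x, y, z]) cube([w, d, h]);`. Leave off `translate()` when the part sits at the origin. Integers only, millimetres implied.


cube([162, 100, 2193]);


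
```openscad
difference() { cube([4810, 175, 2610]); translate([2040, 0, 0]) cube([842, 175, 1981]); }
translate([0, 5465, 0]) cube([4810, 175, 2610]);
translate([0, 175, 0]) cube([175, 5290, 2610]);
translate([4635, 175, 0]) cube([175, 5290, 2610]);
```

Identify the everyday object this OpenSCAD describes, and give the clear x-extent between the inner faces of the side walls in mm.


A single room. The interior width is 4460 mm.

Four walls enclosing a rectangle with a door in the front wall — a room. Outside width 4810 minus two 175 mm walls gives 4460 mm.


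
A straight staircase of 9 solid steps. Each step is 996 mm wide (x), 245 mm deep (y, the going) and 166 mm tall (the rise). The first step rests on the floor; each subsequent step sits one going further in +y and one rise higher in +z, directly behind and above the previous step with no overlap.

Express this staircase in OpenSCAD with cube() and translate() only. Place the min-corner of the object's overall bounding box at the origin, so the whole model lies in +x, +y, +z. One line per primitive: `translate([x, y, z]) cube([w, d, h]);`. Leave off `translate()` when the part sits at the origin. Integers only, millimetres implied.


cube([996, 245, 166]);
translate([0, 245, 166]) cube([996, 245, 166]);
translate([0, 490, 332]) cube([996, 245, 166]);
translate([0, 735, 498]) cube([996, 245, 166]);
translate([0, 980, 664]) cube([996, 245, 166]);
translate([0, 1225, 830]) cube([996, 245, 166]);
translate([0, 1470, 996]) cube([996, 245, 166]);
translate([0, 1715, 1162]) cube([996, 245, 166]);
translate([0, 1960, 1328]) cube([996, 245, 166]);


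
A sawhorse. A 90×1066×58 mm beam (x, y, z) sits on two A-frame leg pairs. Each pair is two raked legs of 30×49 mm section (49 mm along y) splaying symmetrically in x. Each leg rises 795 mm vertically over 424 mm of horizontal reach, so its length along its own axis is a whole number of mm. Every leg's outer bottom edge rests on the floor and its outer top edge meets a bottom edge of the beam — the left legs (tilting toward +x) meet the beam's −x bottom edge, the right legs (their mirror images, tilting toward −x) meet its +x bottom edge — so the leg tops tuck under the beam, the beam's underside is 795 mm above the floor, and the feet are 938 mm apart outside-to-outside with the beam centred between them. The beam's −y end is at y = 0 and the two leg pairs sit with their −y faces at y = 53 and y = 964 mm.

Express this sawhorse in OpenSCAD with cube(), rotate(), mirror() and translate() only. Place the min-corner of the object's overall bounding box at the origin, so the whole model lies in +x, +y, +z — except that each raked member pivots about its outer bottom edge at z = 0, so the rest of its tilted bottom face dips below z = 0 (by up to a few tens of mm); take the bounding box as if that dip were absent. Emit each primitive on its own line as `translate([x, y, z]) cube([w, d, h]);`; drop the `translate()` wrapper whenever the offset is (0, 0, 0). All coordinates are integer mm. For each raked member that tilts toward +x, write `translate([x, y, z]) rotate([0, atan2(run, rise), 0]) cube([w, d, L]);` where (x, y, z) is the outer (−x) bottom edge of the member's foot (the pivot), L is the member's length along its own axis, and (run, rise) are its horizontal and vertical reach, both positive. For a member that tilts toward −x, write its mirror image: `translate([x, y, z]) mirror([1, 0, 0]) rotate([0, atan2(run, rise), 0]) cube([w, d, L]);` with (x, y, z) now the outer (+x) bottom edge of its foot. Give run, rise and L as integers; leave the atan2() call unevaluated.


translate([424, 0, 795]) cube([90, 1066, 58]);
translate([0, 53, 0]) rotate([0, atan2(424, 795), 0]) cube([30, 49, 901]);
translate([938, 53, 0]) mirror([1, 0, 0]) rotate([0, atan2(424, 795), 0]) cube([30, 49, 901]);
translate([0, 964, 0]) rotate([0, atan2(424, 795), 0]) cube([30, 49, 901]);
translate([938, 964, 0]) mirror([1, 0, 0]) rotate([0, atan2(424, 795), 0]) cube([30, 49, 901]);


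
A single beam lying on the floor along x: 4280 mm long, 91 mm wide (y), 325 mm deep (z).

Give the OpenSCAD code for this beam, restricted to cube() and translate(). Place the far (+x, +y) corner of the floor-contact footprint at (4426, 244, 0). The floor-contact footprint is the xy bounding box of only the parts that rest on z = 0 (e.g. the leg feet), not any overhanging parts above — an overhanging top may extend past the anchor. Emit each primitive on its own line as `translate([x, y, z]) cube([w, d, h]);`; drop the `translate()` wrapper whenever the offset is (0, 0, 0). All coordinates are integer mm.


translate([146, 153, 0]) cube([4280, 91, 325]);


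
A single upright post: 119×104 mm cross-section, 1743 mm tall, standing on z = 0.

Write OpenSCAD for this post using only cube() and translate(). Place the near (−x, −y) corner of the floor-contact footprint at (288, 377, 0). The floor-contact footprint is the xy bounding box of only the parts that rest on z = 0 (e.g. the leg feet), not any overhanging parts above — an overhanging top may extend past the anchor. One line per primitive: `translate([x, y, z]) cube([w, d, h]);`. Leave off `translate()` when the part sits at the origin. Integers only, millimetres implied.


translate([288, 377, 0]) cube([119, 104, 1743]);


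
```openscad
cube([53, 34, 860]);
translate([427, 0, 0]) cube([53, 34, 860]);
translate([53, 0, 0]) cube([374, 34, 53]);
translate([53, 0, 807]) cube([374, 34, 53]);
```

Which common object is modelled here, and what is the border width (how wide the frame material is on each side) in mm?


A picture frame. The border width is 53 mm.

Four thin pieces enclosing a rectangular opening — a picture frame. The two full-height stiles are 860 mm tall; the top rail sits at z = 807 and is 53 mm tall, so the border above the opening is 860 − 807 = 53 mm, matching the stile x-width.


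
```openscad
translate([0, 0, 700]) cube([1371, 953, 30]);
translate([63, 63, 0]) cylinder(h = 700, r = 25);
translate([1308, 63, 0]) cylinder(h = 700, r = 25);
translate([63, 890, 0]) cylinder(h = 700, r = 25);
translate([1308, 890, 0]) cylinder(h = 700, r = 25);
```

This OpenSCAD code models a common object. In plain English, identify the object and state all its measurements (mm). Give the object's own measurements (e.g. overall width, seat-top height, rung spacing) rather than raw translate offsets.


A table: top 1371 mm (x) × 953 mm (y), 30 mm thick, upper face at z = 730 mm, on four round legs of 50 mm diameter, each leg's bounding box inset 38 mm from the nearest pair of top edges from z = 0 to the bottom of the top.


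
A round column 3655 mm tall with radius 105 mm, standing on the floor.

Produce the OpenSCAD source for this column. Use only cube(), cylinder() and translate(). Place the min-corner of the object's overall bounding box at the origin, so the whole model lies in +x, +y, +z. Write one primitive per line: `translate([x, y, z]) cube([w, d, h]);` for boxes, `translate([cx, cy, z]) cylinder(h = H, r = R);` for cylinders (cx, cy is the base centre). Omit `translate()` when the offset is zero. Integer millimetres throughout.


translate([105, 105, 0]) cylinder(h = 3655, r = 105);


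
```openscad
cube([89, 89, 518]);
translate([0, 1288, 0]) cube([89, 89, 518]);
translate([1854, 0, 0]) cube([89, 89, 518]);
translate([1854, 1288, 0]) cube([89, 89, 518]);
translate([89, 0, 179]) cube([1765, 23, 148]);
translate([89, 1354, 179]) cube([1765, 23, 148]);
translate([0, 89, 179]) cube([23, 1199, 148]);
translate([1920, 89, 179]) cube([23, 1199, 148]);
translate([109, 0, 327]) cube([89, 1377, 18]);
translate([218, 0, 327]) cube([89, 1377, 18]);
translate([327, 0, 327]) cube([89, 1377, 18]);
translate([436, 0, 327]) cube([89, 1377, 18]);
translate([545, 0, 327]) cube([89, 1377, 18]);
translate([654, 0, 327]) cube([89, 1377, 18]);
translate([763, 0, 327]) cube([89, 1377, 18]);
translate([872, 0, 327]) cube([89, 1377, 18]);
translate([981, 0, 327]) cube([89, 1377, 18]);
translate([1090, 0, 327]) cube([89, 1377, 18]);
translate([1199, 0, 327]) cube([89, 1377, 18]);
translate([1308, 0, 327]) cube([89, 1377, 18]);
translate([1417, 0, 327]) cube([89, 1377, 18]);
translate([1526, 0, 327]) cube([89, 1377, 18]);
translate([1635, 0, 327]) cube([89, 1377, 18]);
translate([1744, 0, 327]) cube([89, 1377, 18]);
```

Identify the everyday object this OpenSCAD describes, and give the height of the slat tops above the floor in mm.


A bed frame. The slat-top height is 345 mm.

Four posts, four rails, and a row of slats — a bed frame. Slats sit on the rails at z = 179 + 148 = 327; with slat thickness 18, the top is 345 mm.


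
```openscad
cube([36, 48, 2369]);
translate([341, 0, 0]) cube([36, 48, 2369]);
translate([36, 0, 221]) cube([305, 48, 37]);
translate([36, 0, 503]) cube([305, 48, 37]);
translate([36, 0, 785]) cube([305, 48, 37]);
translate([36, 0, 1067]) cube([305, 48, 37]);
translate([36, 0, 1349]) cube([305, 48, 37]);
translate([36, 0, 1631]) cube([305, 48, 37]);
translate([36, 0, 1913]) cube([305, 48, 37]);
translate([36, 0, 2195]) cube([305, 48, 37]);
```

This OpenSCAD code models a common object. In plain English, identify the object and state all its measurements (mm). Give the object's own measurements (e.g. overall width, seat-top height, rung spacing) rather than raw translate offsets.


A straight ladder. Two 36×48 mm vertical rails, 2369 mm tall, stand 377 mm apart (outside-to-outside) with their front faces coplanar on the −y side. 8 rungs, each 48 mm deep and 37 mm tall, span between the inner faces of the rails, front faces flush with the rails. The lowest rung's underside is at z = 221 mm and rungs are spaced 282 mm apart (underside to underside).


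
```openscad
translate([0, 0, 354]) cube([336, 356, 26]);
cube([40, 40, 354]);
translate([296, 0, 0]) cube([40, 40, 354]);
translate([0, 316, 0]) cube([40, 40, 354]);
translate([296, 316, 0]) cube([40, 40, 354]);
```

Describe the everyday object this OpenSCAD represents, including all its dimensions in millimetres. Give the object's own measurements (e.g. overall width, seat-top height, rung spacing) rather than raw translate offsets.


A simple wooden stool: a rectangular seat 336 mm (x) by 356 mm (y), 26 mm thick, top face at z = 380 mm, on four square legs, each 40×40 mm in cross-section. The legs rest on z = 0, each flush with a corner of the seat.


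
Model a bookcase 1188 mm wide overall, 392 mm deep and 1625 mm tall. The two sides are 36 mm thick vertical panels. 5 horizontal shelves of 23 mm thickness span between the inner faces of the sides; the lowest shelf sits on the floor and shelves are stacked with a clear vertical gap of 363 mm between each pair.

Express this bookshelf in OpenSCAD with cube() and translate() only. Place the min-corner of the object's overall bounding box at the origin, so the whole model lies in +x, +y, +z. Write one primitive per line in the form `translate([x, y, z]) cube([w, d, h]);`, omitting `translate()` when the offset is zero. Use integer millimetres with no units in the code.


cube([36, 392, 1625]);
translate([1152, 0, 0]) cube([36, 392, 1625]);
translate([36, 0, 0]) cube([1116, 392, 23]);
translate([36, 0, 386]) cube([1116, 392, 23]);
translate([36, 0, 772]) cube([1116, 392, 23]);
translate([36, 0, 1158]) cube([1116, 392, 23]);
translate([36, 0, 1544]) cube([1116, 392, 23]);


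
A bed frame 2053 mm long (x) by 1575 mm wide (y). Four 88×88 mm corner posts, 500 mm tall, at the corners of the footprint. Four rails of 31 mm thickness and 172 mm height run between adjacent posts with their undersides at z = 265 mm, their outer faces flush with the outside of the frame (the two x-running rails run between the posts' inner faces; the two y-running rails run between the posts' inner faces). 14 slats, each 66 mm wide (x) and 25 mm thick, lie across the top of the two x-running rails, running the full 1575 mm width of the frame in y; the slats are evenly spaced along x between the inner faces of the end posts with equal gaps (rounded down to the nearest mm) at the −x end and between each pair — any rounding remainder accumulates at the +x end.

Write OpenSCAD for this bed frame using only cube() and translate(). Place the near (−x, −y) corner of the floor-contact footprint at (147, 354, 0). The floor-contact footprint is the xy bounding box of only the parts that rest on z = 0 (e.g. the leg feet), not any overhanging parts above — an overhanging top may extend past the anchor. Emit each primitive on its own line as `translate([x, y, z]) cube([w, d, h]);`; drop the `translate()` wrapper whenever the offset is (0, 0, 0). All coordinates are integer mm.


translate([147, 354, 0]) cube([88, 88, 500]);
translate([147, 1841, 0]) cube([88, 88, 500]);
translate([2112, 354, 0]) cube([88, 88, 500]);
translate([2112, 1841, 0]) cube([88, 88, 500]);
translate([235, 354, 265]) cube([1877, 31, 172]);
translate([235, 1898, 265]) cube([1877, 31, 172]);
translate([147, 442, 265]) cube([31, 1399, 172]);
translate([2169, 442, 265]) cube([31, 1399, 172]);
translate([298, 354, 437]) cube([66, 1575, 25]);
translate([427, 354, 437]) cube([66, 1575, 25]);
translate([556, 354, 437]) cube([66, 1575, 25]);
translate([685, 354, 437]) cube([66, 1575, 25]);
translate([814, 354, 437]) cube([66, 1575, 25]);
translate([943, 354, 437]) cube([66, 1575, 25]);
translate([1072, 354, 437]) cube([66, 1575, 25]);
translate([1201, 354, 437]) cube([66, 1575, 25]);
translate([1330, 354, 437]) cube([66, 1575, 25]);
translate([1459, 354, 437]) cube([66, 1575, 25]);
translate([1588, 354, 437]) cube([66, 1575, 25]);
translate([1717, 354, 437]) cube([66, 1575, 25]);
translate([1846, 354, 437]) cube([66, 1575, 25]);
translate([1975, 354, 437]) cube([66, 1575, 25]);


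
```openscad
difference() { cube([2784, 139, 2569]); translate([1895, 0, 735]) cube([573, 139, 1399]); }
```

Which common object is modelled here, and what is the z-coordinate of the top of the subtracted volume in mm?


A wall with a window opening. The window head height is 2134 mm.

A wall with a rectangular opening subtracted — a window. Sill at z = 735, opening 1399 mm tall, so the head is at 735 + 1399 = 2134 mm.


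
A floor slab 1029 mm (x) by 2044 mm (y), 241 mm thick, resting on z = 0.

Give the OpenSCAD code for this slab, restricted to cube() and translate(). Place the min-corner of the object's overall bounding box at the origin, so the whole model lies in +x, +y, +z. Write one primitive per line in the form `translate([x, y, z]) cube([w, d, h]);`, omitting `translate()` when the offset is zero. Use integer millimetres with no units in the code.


cube([1029, 2044, 241]);


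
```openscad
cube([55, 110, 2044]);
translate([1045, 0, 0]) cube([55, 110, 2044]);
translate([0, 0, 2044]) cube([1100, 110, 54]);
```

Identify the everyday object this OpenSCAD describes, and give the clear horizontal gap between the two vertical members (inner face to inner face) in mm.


A door frame. The clear opening width is 990 mm.

Two 2044 mm tall posts with a header on top — a door frame. The left jamb is 55 mm wide at x = 0; the right jamb starts at x = 1045. The clear opening is 1045 − 55 = 990 mm.


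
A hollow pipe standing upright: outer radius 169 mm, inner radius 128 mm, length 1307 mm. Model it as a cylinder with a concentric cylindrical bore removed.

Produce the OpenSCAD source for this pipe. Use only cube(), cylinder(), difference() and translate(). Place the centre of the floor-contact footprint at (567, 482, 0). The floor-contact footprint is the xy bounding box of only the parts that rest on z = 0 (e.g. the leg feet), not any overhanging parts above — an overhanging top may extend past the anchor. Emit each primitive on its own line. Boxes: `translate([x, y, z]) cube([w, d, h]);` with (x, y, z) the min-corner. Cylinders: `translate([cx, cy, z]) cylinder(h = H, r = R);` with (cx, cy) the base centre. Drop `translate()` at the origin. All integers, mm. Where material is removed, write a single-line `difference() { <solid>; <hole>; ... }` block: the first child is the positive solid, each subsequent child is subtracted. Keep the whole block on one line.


difference() { translate([567, 482, 0]) cylinder(h = 1307, r = 169); translate([567, 482, 0]) cylinder(h = 1307, r = 128); }


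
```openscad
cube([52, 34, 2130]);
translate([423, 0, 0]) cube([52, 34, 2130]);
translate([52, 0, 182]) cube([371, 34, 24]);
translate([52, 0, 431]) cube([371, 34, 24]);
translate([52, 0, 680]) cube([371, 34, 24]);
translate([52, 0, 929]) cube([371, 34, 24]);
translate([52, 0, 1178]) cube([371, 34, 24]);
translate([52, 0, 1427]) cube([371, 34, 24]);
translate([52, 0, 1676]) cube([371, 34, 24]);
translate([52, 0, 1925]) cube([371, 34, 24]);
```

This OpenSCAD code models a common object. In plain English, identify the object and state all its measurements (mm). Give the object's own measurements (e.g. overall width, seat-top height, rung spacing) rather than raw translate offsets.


A straight ladder. Two 52×34 mm vertical rails, 2130 mm tall, stand 475 mm apart (outside-to-outside) with their front faces coplanar on the −y side. 8 rungs, each 34 mm deep and 24 mm tall, span between the inner faces of the rails, front faces flush with the rails. The lowest rung's underside is at z = 182 mm and rungs are spaced 249 mm apart (underside to underside).


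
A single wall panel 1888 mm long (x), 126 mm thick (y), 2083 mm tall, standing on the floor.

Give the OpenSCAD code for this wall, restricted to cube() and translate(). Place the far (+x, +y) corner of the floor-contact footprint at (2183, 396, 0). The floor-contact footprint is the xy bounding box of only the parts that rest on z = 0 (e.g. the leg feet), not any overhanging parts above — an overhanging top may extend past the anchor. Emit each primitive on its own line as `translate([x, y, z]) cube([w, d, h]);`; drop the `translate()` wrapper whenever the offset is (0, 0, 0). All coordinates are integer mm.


translate([295, 270, 0]) cube([1888, 126, 2083]);


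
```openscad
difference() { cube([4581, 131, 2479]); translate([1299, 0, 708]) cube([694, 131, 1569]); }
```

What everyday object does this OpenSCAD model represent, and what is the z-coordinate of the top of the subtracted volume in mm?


A wall with a window opening. The window head height is 2277 mm.

A wall with a rectangular opening subtracted — a window. Sill at z = 708, opening 1569 mm tall, so the head is at 708 + 1569 = 2277 mm.


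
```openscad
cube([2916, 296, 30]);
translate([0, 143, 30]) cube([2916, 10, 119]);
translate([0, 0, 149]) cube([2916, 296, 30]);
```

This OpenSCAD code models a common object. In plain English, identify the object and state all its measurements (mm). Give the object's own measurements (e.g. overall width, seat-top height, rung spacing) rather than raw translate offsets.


An I-beam lying along x, 2916 mm long. Overall section height 179 mm. Two flanges 296 mm wide (y) and 30 mm thick, one on the floor and one at the top; a web 10 mm thick runs between them, centred on the flange width.


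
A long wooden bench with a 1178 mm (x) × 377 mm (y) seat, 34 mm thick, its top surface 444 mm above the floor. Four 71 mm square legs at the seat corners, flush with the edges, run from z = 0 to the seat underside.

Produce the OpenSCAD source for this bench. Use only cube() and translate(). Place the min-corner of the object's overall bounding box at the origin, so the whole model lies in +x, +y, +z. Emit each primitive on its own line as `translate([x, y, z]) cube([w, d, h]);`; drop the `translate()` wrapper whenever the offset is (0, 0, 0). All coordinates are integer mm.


translate([0, 0, 410]) cube([1178, 377, 34]);
cube([71, 71, 410]);
translate([0, 306, 0]) cube([71, 71, 410]);
translate([1107, 0, 0]) cube([71, 71, 410]);
translate([1107, 306, 0]) cube([71, 71, 410]);
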